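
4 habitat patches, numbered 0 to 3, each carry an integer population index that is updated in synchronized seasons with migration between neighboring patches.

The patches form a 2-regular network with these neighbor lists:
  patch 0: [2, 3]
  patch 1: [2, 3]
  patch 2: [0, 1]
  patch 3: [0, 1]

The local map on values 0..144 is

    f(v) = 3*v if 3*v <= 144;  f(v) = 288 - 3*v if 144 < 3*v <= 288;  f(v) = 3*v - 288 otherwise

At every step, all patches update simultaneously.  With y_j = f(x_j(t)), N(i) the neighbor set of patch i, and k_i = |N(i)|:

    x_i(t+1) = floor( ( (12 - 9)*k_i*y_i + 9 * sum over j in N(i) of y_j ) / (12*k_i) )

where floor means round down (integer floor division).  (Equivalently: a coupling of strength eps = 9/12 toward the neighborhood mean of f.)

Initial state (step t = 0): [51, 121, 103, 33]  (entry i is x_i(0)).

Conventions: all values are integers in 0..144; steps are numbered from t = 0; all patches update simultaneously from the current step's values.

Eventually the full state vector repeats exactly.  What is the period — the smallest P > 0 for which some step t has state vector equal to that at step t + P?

Answer: 8
Key observation: The state at step 39, [135, 135, 135, 135], reappears at step 47 — and no state repeats earlier — so the cycle the system enters has period 8.

Derivation:
t=0: [51, 121, 103, 33]
t=1: [78, 63, 84, 103]
t=2: [34, 46, 66, 62]
t=3: [97, 106, 112, 115]
t=4: [40, 46, 24, 26]
t=5: [86, 90, 114, 116]
t=6: [50, 47, 31, 33]
t=7: [106, 107, 127, 129]
t=8: [79, 80, 46, 48]
t=9: [118, 117, 71, 73]
t=10: [70, 69, 67, 65]
t=11: [87, 87, 81, 82]
t=12: [39, 39, 31, 30]
t=13: [97, 97, 111, 110]
t=14: [33, 33, 13, 12]
t=15: [52, 52, 84, 83]
t=16: [61, 61, 108, 108]
t=17: [53, 53, 87, 87]
t=18: [52, 52, 103, 103]
t=19: [48, 48, 104, 104]
t=20: [54, 54, 114, 114]
t=21: [72, 72, 108, 108]
t=22: [45, 45, 63, 63]
t=23: [108, 108, 126, 126]
t=24: [76, 76, 49, 49]
t=25: [120, 120, 80, 80]
t=26: [54, 54, 66, 66]
t=27: [99, 99, 117, 117]
t=28: [49, 49, 22, 22]
t=29: [84, 84, 122, 122]
t=30: [67, 67, 46, 46]
t=31: [125, 125, 99, 99]
t=32: [28, 28, 67, 67]
t=33: [86, 86, 84, 84]
t=34: [34, 34, 31, 31]
t=35: [95, 95, 99, 99]
t=36: [7, 7, 4, 4]
t=37: [14, 14, 18, 18]
t=38: [51, 51, 45, 45]
t=39: [135, 135, 135, 135]
t=40: [117, 117, 117, 117]
t=41: [63, 63, 63, 63]
t=42: [99, 99, 99, 99]
t=43: [9, 9, 9, 9]
t=44: [27, 27, 27, 27]
t=45: [81, 81, 81, 81]
t=46: [45, 45, 45, 45]
t=47: [135, 135, 135, 135]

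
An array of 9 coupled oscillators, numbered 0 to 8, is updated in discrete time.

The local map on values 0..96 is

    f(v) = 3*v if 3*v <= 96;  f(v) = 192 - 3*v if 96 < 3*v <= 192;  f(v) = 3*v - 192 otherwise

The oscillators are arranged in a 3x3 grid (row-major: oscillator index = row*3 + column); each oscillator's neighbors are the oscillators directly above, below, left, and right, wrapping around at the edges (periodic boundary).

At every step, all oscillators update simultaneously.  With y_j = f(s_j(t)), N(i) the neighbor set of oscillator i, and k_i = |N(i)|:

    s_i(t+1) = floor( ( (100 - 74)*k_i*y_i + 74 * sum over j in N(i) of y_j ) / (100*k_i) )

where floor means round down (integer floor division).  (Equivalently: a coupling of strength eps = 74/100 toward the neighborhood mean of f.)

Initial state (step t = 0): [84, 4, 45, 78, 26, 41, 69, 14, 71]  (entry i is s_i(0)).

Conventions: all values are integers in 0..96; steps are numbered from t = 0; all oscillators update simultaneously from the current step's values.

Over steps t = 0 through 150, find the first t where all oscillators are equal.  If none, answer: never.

Answer: never
Key observation: The state at step 26 reappears at step 28 — the system is in a cycle of period 2 from step 26 on.  No step 0..28 is synchronized, and the cycle repeats forever, so no step up to 150 (or ever) has all oscillators equal.

Derivation:
t=0: [84, 4, 45, 78, 26, 41, 69, 14, 71]  (not all equal)
t=1: [38, 46, 44, 51, 50, 54, 34, 34, 39]  (not all equal)
t=2: [65, 63, 59, 54, 50, 47, 75, 71, 69]  (not all equal)
t=3: [15, 15, 17, 31, 30, 32, 21, 22, 26]  (not all equal)
t=4: [58, 58, 62, 78, 78, 82, 68, 68, 71]  (not all equal)
t=5: [19, 19, 22, 34, 34, 34, 20, 20, 21]  (not all equal)
t=6: [65, 65, 66, 78, 78, 80, 65, 65, 67]  (not all equal)
t=7: [10, 10, 13, 28, 28, 30, 11, 11, 13]  (not all equal)
t=8: [42, 42, 45, 65, 65, 68, 42, 42, 46]  (not all equal)
t=9: [52, 52, 51, 27, 27, 24, 52, 52, 51]  (not all equal)
t=10: [44, 44, 43, 62, 62, 63, 44, 44, 43]  (not all equal)
t=11: [50, 50, 50, 25, 25, 26, 50, 50, 50]  (not all equal)
t=12: [48, 48, 48, 63, 63, 63, 48, 48, 48]  (not all equal)
t=13: [39, 39, 39, 19, 19, 19, 39, 39, 39]  (not all equal)
t=14: [71, 71, 71, 63, 63, 63, 71, 71, 71]  (not all equal)
t=15: [17, 17, 17, 9, 9, 9, 17, 17, 17]  (not all equal)
t=16: [46, 46, 46, 35, 35, 35, 46, 46, 46]  (not all equal)
t=17: [60, 60, 60, 74, 74, 74, 60, 60, 60]  (not all equal)
t=18: [15, 15, 15, 23, 23, 23, 15, 15, 15]  (not all equal)
t=19: [49, 49, 49, 60, 60, 60, 49, 49, 49]  (not all equal)
t=20: [38, 38, 38, 24, 24, 24, 38, 38, 38]  (not all equal)
t=21: [76, 76, 76, 74, 74, 74, 76, 76, 76]  (not all equal)
t=22: [34, 34, 34, 32, 32, 32, 34, 34, 34]  (not all equal)
t=23: [91, 91, 91, 93, 93, 93, 91, 91, 91]  (not all equal)
t=24: [82, 82, 82, 84, 84, 84, 82, 82, 82]  (not all equal)
t=25: [55, 55, 55, 57, 57, 57, 55, 55, 55]  (not all equal)
t=26: [25, 25, 25, 23, 23, 23, 25, 25, 25]  (not all equal)
t=27: [73, 73, 73, 71, 71, 71, 73, 73, 73]  (not all equal)
t=28: [25, 25, 25, 23, 23, 23, 25, 25, 25]  (not all equal)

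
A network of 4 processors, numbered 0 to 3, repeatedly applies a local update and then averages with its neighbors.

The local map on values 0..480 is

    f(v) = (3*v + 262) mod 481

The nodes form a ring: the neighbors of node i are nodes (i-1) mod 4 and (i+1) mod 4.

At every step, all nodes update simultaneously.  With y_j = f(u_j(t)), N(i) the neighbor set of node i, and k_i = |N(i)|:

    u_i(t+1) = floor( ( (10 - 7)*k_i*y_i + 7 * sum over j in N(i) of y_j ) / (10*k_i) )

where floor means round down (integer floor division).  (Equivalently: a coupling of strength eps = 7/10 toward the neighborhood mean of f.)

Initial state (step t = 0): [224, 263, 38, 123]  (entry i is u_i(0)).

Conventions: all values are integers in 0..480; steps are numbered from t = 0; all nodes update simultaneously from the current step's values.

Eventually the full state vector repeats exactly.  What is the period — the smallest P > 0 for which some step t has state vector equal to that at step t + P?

Answer: 18
Key observation: The state at step 50, [384, 391, 384, 391], reappears at step 68 — and no state repeats earlier — so the cycle the system enters has period 18.

Derivation:
t=0: [224, 263, 38, 123]
t=1: [219, 316, 196, 335]
t=2: [324, 356, 304, 373]
t=3: [357, 279, 339, 295]
t=4: [224, 281, 207, 296]
t=5: [251, 342, 236, 355]
t=6: [257, 119, 244, 130]
t=7: [129, 77, 117, 87]
t=8: [69, 108, 58, 117]
t=9: [223, 348, 213, 356]
t=10: [384, 407, 375, 414]
t=11: [170, 318, 162, 325]
t=12: [272, 271, 265, 277]
t=13: [120, 107, 113, 113]
t=14: [120, 121, 113, 127]
t=15: [149, 134, 143, 139]
t=16: [201, 208, 196, 212]
t=17: [402, 385, 398, 388]
t=18: [329, 149, 325, 152]
t=19: [248, 265, 245, 267]
t=20: [81, 56, 79, 57]
t=21: [309, 143, 307, 144]
t=22: [216, 219, 214, 220]
t=23: [436, 429, 434, 430]
t=24: [113, 118, 111, 119]
t=25: [131, 122, 129, 123]
t=26: [156, 163, 154, 164]
t=27: [264, 253, 262, 254]
t=28: [69, 80, 68, 80]
t=29: [155, 333, 154, 333]
t=30: [283, 260, 282, 260]
t=31: [100, 127, 99, 127]
t=32: [137, 104, 136, 104]
t=33: [122, 161, 121, 161]
t=34: [228, 181, 228, 181]
t=35: [366, 422, 366, 422]
t=36: [178, 304, 178, 304]
t=37: [242, 284, 242, 284]
t=38: [114, 63, 114, 63]
t=39: [352, 221, 352, 221]
t=40: [417, 382, 417, 382]
t=41: [333, 182, 333, 182]
t=42: [318, 307, 318, 307]
t=43: [230, 244, 230, 244]
t=44: [163, 339, 163, 339]
t=45: [302, 284, 302, 284]
t=46: [168, 189, 168, 189]
t=47: [329, 303, 329, 303]
t=48: [232, 263, 232, 263]
t=49: [205, 360, 205, 360]
t=50: [384, 391, 384, 391]
t=51: [466, 458, 466, 458]
t=52: [200, 209, 200, 209]
t=53: [399, 389, 399, 389]
t=54: [331, 151, 331, 151]
t=55: [251, 275, 251, 275]
t=56: [103, 74, 103, 74]
t=57: [29, 63, 29, 63]
t=58: [420, 379, 420, 379]
t=59: [329, 186, 329, 186]
t=60: [323, 302, 323, 302]
t=61: [224, 250, 224, 250]
t=62: [170, 332, 170, 332]
t=63: [294, 292, 294, 292]
t=64: [177, 180, 177, 180]
t=65: [318, 314, 318, 314]
t=66: [245, 250, 245, 250]
t=67: [45, 39, 45, 39]
t=68: [384, 391, 384, 391]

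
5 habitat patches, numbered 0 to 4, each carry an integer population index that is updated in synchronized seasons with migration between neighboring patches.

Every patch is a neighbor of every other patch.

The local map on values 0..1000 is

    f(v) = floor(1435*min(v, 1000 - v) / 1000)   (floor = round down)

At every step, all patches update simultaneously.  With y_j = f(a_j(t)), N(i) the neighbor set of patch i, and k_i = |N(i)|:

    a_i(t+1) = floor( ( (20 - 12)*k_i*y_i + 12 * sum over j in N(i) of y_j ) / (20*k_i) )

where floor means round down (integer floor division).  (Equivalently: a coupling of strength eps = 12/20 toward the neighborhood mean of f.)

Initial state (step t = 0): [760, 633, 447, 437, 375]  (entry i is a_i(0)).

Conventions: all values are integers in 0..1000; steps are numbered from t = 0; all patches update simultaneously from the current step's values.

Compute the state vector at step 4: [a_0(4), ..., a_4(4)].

Simulating step by step:
t=0: [760, 633, 447, 437, 375]
t=1: [487, 532, 561, 558, 535]
t=2: [669, 662, 652, 653, 661]
t=3: [484, 487, 490, 490, 487]
t=4: [697, 698, 700, 700, 698]

Answer: [697, 698, 700, 700, 698]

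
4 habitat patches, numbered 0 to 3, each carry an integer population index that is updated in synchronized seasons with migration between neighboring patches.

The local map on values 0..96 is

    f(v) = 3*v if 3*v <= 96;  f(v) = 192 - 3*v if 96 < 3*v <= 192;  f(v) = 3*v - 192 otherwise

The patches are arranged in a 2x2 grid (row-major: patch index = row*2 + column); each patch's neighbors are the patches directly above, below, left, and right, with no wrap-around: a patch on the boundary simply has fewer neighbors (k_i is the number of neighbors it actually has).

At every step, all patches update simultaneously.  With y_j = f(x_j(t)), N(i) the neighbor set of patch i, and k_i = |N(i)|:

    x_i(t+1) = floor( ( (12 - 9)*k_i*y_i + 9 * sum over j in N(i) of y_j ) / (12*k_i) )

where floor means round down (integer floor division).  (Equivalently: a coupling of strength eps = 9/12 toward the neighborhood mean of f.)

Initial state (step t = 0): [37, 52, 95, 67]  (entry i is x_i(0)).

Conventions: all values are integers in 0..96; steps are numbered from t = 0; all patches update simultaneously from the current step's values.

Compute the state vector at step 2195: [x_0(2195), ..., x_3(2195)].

Answer: [28, 19, 19, 28]
Key observation: The state at step 19, [30, 12, 12, 30], reappears at step 25: the system is in a cycle of period 6 from step 19 on.  Therefore the state at step 2195 equals the state at step 19 + ((2195 - 19) mod 6) = 23, which is [28, 19, 19, 28].

Derivation:
t=0: [37, 52, 95, 67]
t=1: [68, 42, 57, 50]
t=2: [35, 36, 25, 43]
t=3: [81, 77, 75, 75]
t=4: [39, 41, 39, 35]
t=5: [72, 78, 79, 75]
t=6: [38, 31, 32, 40]
t=7: [90, 79, 80, 88]
t=8: [54, 67, 68, 52]
t=9: [15, 27, 27, 16]
t=10: [72, 55, 55, 72]
t=11: [26, 24, 24, 26]
t=12: [73, 76, 76, 73]
t=13: [33, 29, 29, 33]
t=14: [88, 91, 91, 88]
t=15: [78, 74, 74, 78]
t=16: [33, 39, 39, 33]
t=17: [79, 88, 88, 79]
t=18: [65, 51, 51, 65]
t=19: [30, 12, 12, 30]
t=20: [49, 76, 76, 49]
t=21: [38, 42, 42, 38]
t=22: [69, 75, 75, 69]
t=23: [28, 19, 19, 28]
t=24: [63, 77, 77, 63]
t=25: [30, 12, 12, 30]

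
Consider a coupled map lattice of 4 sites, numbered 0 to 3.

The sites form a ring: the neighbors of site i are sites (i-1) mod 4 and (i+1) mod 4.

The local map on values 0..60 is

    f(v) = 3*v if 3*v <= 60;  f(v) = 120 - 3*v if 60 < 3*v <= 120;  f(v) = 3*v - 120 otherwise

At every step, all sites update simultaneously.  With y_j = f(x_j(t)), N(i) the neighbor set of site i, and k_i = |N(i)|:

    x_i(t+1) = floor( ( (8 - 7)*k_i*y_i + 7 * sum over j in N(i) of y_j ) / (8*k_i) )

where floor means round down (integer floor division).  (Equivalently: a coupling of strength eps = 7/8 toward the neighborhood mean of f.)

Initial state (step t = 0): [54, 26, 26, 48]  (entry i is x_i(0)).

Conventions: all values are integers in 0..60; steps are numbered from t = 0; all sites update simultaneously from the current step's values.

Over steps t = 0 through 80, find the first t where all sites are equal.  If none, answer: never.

Answer: 15
Key observation: Synchronization is absorbing here: once all sites are equal they stay equal, and step 15 is the first all-equal step.

Derivation:
t=0: [54, 26, 26, 48]  (not all equal)
t=1: [34, 42, 34, 39]  (not all equal)
t=2: [6, 16, 6, 16]  (not all equal)
t=3: [44, 21, 44, 21]  (not all equal)
t=4: [51, 17, 51, 17]  (not all equal)
t=5: [48, 35, 48, 35]  (not all equal)
t=6: [16, 22, 16, 22]  (not all equal)
t=7: [53, 48, 53, 48]  (not all equal)
t=8: [25, 37, 25, 37]  (not all equal)
t=9: [13, 40, 13, 40]  (not all equal)
t=10: [4, 34, 4, 34]  (not all equal)
t=11: [17, 12, 17, 12]  (not all equal)
t=12: [37, 49, 37, 49]  (not all equal)
t=13: [24, 11, 24, 11]  (not all equal)
t=14: [34, 46, 34, 46]  (not all equal)
t=15: [18, 18, 18, 18]  (all equal)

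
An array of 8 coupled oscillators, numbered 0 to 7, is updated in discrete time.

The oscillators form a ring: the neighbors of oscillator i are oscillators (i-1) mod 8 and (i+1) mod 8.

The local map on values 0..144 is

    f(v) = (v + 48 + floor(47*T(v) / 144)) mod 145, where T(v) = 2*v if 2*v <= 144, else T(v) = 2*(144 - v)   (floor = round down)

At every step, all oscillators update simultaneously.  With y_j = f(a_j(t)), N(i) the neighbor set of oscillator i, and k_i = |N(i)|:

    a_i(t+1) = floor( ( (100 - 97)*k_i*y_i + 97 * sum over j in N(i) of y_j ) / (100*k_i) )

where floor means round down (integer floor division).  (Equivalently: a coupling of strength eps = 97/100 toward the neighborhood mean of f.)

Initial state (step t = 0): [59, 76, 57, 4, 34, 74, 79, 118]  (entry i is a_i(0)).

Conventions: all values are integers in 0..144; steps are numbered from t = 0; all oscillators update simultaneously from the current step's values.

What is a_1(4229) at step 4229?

Answer: a_1(4229) = 99
Key observation: The state at step 8, [33, 99, 33, 99, 33, 99, 33, 99], reappears at step 9: the system is in a cycle of period 1 from step 8 on.  Therefore the state at step 4229 equals the state at step 8 + ((4229 - 8) mod 1) = 8, which is [33, 99, 33, 99, 33, 99, 33, 99].

Derivation:
t=0: [59, 76, 57, 4, 34, 74, 79, 118]
t=1: [29, 69, 41, 120, 39, 62, 29, 12]
t=2: [43, 102, 30, 111, 24, 100, 37, 94]
t=3: [33, 105, 35, 90, 34, 95, 32, 111]
t=4: [36, 101, 32, 102, 30, 99, 34, 99]
t=5: [33, 101, 34, 96, 33, 98, 33, 103]
t=6: [34, 100, 33, 100, 32, 99, 33, 99]
t=7: [33, 100, 33, 98, 33, 98, 33, 100]
t=8: [33, 99, 33, 99, 33, 99, 33, 99]
t=9: [33, 99, 33, 99, 33, 99, 33, 99]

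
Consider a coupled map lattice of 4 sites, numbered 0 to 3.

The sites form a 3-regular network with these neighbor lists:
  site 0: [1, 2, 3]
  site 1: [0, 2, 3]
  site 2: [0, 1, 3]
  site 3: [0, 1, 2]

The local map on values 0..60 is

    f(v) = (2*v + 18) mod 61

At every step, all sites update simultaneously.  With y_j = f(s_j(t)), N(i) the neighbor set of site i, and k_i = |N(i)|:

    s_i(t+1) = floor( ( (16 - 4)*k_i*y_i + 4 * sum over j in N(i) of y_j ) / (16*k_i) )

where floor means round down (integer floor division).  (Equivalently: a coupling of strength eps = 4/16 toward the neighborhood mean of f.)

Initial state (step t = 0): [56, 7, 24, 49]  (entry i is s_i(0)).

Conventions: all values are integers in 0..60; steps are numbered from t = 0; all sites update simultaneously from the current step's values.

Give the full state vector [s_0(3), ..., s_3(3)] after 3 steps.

Answer: [35, 10, 31, 38]

Derivation:
t=0: [56, 7, 24, 49]
t=1: [13, 29, 11, 45]
t=2: [41, 22, 38, 43]
t=3: [35, 10, 31, 38]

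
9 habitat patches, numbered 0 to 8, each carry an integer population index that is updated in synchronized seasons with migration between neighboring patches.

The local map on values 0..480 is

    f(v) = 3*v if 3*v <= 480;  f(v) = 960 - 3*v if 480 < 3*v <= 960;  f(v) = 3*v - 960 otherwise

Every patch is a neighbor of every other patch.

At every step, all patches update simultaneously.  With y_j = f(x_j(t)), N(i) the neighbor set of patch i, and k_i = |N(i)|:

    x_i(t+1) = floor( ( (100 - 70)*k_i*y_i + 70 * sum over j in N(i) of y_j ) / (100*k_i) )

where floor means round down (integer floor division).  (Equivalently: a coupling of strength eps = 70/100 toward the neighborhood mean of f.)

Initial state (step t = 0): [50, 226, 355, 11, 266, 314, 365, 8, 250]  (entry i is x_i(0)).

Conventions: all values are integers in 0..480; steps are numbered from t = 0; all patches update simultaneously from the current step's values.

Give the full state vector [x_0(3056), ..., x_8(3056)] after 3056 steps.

Simulating step by step:
t=0: [50, 226, 355, 11, 266, 314, 365, 8, 250]
t=1: [129, 157, 120, 104, 132, 101, 126, 103, 142]
t=2: [374, 392, 368, 358, 376, 356, 372, 358, 382]
t=3: [154, 165, 150, 143, 155, 142, 152, 143, 159]
t=4: [453, 453, 450, 446, 453, 445, 452, 446, 456]
t=5: [392, 392, 391, 388, 392, 387, 392, 388, 394]
t=6: [212, 212, 212, 210, 212, 209, 212, 210, 214]
t=7: [325, 325, 325, 326, 325, 327, 325, 326, 324]
t=8: [15, 15, 15, 16, 15, 17, 15, 16, 15]
t=9: [46, 46, 46, 46, 46, 47, 46, 46, 46]
t=10: [138, 138, 138, 138, 138, 138, 138, 138, 138]
t=11: [414, 414, 414, 414, 414, 414, 414, 414, 414]
t=12: [282, 282, 282, 282, 282, 282, 282, 282, 282]
t=13: [114, 114, 114, 114, 114, 114, 114, 114, 114]
t=14: [342, 342, 342, 342, 342, 342, 342, 342, 342]
t=15: [66, 66, 66, 66, 66, 66, 66, 66, 66]
t=16: [198, 198, 198, 198, 198, 198, 198, 198, 198]
t=17: [366, 366, 366, 366, 366, 366, 366, 366, 366]
t=18: [138, 138, 138, 138, 138, 138, 138, 138, 138]

Answer: [198, 198, 198, 198, 198, 198, 198, 198, 198]
Key observation: The state at step 10, [138, 138, 138, 138, 138, 138, 138, 138, 138], reappears at step 18: the system is in a cycle of period 8 from step 10 on.  Therefore the state at step 3056 equals the state at step 10 + ((3056 - 10) mod 8) = 16, which is [198, 198, 198, 198, 198, 198, 198, 198, 198].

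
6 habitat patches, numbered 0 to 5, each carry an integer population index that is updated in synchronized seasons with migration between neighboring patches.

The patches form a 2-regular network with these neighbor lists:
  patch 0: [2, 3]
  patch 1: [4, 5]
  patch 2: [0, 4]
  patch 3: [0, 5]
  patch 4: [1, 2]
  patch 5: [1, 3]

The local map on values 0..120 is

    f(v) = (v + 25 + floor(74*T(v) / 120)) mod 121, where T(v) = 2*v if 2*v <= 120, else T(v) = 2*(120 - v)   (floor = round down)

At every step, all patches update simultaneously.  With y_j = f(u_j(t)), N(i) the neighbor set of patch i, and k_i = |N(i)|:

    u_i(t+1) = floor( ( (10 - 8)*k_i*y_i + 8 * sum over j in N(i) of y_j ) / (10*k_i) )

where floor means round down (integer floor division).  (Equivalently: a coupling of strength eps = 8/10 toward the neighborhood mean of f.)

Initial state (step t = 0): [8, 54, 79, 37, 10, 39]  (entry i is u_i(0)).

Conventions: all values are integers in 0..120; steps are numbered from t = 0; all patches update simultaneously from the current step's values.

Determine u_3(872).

Answer: u_3(872) = 35
Key observation: The state at step 5, [62, 62, 35, 76, 35, 76], reappears at step 7: the system is in a cycle of period 2 from step 5 on.  Therefore the state at step 872 equals the state at step 5 + ((872 - 5) mod 2) = 6, which is [62, 62, 76, 35, 76, 35].

Derivation:
t=0: [8, 54, 79, 37, 10, 39]
t=1: [64, 68, 42, 83, 32, 74]
t=2: [67, 59, 76, 34, 80, 34]
t=3: [60, 60, 34, 74, 34, 74]
t=4: [61, 61, 75, 35, 75, 35]
t=5: [62, 62, 35, 76, 35, 76]
t=6: [62, 62, 76, 35, 76, 35]
t=7: [62, 62, 35, 76, 35, 76]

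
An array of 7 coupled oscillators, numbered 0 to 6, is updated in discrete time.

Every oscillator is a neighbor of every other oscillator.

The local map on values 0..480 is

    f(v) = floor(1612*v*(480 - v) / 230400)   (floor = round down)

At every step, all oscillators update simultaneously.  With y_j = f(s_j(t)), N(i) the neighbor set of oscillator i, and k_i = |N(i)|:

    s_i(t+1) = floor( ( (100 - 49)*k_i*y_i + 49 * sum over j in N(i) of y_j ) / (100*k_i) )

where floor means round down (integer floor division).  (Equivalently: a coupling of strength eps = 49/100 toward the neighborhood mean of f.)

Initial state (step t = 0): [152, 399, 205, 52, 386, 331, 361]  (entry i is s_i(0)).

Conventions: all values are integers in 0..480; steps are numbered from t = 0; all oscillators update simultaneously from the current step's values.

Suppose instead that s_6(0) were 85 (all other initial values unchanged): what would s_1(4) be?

Answer: s_1(4) = 400
Key observation: This trace re-runs the system from the modified initial state.

Derivation:
t=0: [152, 399, 205, 52, 386, 331, 85]
t=1: [308, 256, 328, 226, 268, 307, 259]
t=2: [378, 391, 368, 391, 389, 378, 390]
t=3: [262, 251, 270, 251, 253, 262, 252]
t=4: [399, 400, 398, 400, 400, 399, 400]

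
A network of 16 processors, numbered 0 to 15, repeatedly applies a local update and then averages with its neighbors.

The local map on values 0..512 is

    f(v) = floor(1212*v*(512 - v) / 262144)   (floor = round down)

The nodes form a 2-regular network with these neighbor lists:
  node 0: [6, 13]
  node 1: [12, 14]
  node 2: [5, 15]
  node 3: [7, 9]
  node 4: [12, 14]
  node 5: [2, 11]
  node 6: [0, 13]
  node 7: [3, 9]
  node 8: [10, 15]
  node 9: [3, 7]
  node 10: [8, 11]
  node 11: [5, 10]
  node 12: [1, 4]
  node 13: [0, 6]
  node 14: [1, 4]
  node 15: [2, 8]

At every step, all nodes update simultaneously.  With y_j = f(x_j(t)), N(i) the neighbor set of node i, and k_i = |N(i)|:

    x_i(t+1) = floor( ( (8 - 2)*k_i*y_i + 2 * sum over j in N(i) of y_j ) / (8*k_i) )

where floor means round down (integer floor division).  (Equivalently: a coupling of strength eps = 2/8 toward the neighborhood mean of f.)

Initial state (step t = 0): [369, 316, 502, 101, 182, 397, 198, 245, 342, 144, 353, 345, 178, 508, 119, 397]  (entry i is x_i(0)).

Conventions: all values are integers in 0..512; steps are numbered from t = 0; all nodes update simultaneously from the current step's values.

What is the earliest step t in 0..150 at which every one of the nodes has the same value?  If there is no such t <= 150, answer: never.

Simulating step by step:
t=0: [369, 316, 502, 101, 182, 397, 198, 245, 342, 144, 353, 345, 178, 508, 119, 397]  (not all equal)
t=1: [219, 275, 70, 211, 269, 194, 246, 281, 259, 245, 261, 258, 275, 73, 232, 194]  (not all equal)
t=2: [278, 300, 178, 295, 301, 269, 282, 299, 299, 300, 302, 299, 301, 185, 300, 269]  (not all equal)
t=3: [297, 293, 281, 294, 293, 297, 296, 294, 294, 294, 293, 294, 293, 284, 293, 297]  (not all equal)
t=4: [295, 296, 298, 296, 296, 295, 295, 296, 295, 296, 296, 295, 296, 298, 296, 295]  (not all equal)
t=5: [294, 295, 294, 295, 295, 294, 294, 295, 295, 295, 295, 295, 295, 294, 295, 294]  (not all equal)
t=6: [296, 295, 296, 295, 295, 295, 296, 295, 295, 295, 295, 295, 295, 296, 295, 295]  (not all equal)
t=7: [295, 295, 295, 295, 295, 295, 295, 295, 295, 295, 295, 295, 295, 295, 295, 295]  (all equal)

Answer: 7
Key observation: Synchronization is absorbing here: once all nodes are equal they stay equal, and step 7 is the first all-equal step.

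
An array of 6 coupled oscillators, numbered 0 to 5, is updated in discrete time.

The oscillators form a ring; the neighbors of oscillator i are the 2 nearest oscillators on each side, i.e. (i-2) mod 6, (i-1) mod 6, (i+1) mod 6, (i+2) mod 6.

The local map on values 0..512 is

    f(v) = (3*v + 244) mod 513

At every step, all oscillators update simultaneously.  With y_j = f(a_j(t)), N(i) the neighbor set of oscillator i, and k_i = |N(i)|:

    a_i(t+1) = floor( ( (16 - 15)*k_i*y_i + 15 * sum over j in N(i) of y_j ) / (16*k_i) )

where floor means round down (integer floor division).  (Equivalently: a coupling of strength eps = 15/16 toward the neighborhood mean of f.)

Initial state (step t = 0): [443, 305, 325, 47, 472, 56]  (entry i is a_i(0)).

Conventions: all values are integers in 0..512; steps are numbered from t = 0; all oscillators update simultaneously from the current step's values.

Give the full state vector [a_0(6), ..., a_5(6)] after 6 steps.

Answer: [269, 180, 164, 269, 180, 164]

Derivation:
t=0: [443, 305, 325, 47, 472, 56]
t=1: [203, 248, 169, 225, 247, 183]
t=2: [364, 325, 411, 368, 325, 414]
t=3: [323, 373, 266, 324, 373, 267]
t=4: [177, 117, 247, 178, 117, 247]
t=5: [276, 349, 191, 276, 349, 191]
t=6: [269, 180, 164, 269, 180, 164]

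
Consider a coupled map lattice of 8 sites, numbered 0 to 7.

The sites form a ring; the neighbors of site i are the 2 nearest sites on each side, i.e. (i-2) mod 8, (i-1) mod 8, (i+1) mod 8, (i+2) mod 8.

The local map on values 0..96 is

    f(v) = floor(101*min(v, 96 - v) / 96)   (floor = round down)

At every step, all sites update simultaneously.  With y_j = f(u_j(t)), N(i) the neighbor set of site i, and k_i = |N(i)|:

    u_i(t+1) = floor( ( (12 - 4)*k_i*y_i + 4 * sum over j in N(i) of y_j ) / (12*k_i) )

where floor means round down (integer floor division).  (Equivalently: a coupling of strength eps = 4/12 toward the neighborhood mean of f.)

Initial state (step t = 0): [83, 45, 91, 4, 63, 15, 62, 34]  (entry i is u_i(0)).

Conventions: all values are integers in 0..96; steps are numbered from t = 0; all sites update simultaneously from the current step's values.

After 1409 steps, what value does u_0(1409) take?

Simulating step by step:
t=0: [83, 45, 91, 4, 63, 15, 62, 34]
t=1: [18, 36, 11, 11, 27, 19, 31, 32]
t=2: [21, 30, 15, 15, 24, 21, 29, 30]
t=3: [23, 27, 17, 17, 23, 23, 28, 29]
t=4: [24, 26, 19, 19, 23, 24, 27, 28]
t=5: [25, 25, 20, 20, 23, 25, 27, 28]
t=6: [26, 25, 22, 22, 24, 25, 27, 28]
t=7: [26, 25, 23, 23, 25, 26, 27, 28]
t=8: [26, 26, 24, 24, 25, 26, 27, 28]
t=9: [27, 26, 25, 25, 26, 27, 27, 28]
t=10: [27, 27, 26, 26, 27, 27, 28, 28]
t=11: [28, 27, 27, 27, 27, 28, 28, 28]
t=12: [28, 28, 28, 28, 28, 28, 28, 28]
t=13: [29, 29, 29, 29, 29, 29, 29, 29]
t=14: [30, 30, 30, 30, 30, 30, 30, 30]
t=15: [31, 31, 31, 31, 31, 31, 31, 31]
t=16: [32, 32, 32, 32, 32, 32, 32, 32]
t=17: [33, 33, 33, 33, 33, 33, 33, 33]
t=18: [34, 34, 34, 34, 34, 34, 34, 34]
t=19: [35, 35, 35, 35, 35, 35, 35, 35]
t=20: [36, 36, 36, 36, 36, 36, 36, 36]
t=21: [37, 37, 37, 37, 37, 37, 37, 37]
t=22: [38, 38, 38, 38, 38, 38, 38, 38]
t=23: [39, 39, 39, 39, 39, 39, 39, 39]
t=24: [41, 41, 41, 41, 41, 41, 41, 41]
t=25: [43, 43, 43, 43, 43, 43, 43, 43]
t=26: [45, 45, 45, 45, 45, 45, 45, 45]
t=27: [47, 47, 47, 47, 47, 47, 47, 47]
t=28: [49, 49, 49, 49, 49, 49, 49, 49]
t=29: [49, 49, 49, 49, 49, 49, 49, 49]

Answer: u_0(1409) = 49
Key observation: The state at step 28, [49, 49, 49, 49, 49, 49, 49, 49], reappears at step 29: the system is in a cycle of period 1 from step 28 on.  Therefore the state at step 1409 equals the state at step 28 + ((1409 - 28) mod 1) = 28, which is [49, 49, 49, 49, 49, 49, 49, 49].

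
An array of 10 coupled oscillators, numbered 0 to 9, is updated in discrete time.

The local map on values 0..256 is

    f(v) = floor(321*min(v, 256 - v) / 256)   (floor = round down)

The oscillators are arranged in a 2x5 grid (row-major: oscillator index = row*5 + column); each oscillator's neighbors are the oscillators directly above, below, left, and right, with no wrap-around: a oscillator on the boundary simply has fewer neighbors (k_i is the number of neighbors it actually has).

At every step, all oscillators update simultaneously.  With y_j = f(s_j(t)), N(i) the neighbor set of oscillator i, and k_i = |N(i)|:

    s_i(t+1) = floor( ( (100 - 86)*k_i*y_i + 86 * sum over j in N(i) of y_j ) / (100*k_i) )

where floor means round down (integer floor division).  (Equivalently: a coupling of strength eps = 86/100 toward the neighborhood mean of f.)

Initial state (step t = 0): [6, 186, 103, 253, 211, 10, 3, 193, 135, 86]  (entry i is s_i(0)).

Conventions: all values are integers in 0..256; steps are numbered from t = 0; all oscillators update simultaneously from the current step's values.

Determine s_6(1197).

Simulating step by step:
t=0: [6, 186, 103, 253, 211, 10, 3, 193, 135, 86]
t=1: [43, 52, 66, 96, 55, 5, 51, 92, 75, 103]
t=2: [37, 65, 97, 86, 116, 50, 62, 84, 117, 87]
t=3: [67, 81, 100, 133, 113, 61, 81, 113, 112, 140]
t=4: [87, 103, 131, 137, 148, 90, 105, 124, 145, 141]
t=5: [118, 131, 145, 144, 144, 118, 131, 143, 147, 137]
t=6: [150, 148, 144, 138, 143, 150, 149, 143, 142, 139]
t=7: [133, 135, 140, 141, 145, 132, 135, 138, 144, 142]
t=8: [153, 150, 147, 141, 142, 152, 151, 145, 143, 139]
t=9: [130, 132, 138, 140, 144, 130, 133, 136, 142, 142]
t=10: [156, 152, 149, 143, 143, 155, 154, 147, 145, 141]
t=11: [127, 128, 135, 138, 142, 126, 130, 133, 140, 140]
t=12: [158, 156, 153, 146, 145, 157, 157, 151, 148, 143]
t=13: [124, 125, 130, 134, 139, 123, 126, 129, 136, 137]
t=14: [155, 156, 155, 151, 149, 155, 156, 155, 152, 148]
t=15: [125, 125, 127, 130, 133, 125, 125, 126, 130, 132]
t=16: [156, 156, 156, 156, 155, 156, 156, 157, 156, 155]
t=17: [125, 125, 124, 125, 125, 125, 124, 124, 125, 125]
t=18: [156, 155, 155, 155, 156, 155, 155, 155, 155, 156]
t=19: [125, 125, 126, 125, 125, 125, 126, 126, 125, 125]
t=20: [156, 156, 156, 156, 156, 156, 156, 156, 156, 156]
t=21: [125, 125, 125, 125, 125, 125, 125, 125, 125, 125]
t=22: [156, 156, 156, 156, 156, 156, 156, 156, 156, 156]

Answer: s_6(1197) = 125
Key observation: The state at step 20, [156, 156, 156, 156, 156, 156, 156, 156, 156, 156], reappears at step 22: the system is in a cycle of period 2 from step 20 on.  Therefore the state at step 1197 equals the state at step 20 + ((1197 - 20) mod 2) = 21, which is [125, 125, 125, 125, 125, 125, 125, 125, 125, 125].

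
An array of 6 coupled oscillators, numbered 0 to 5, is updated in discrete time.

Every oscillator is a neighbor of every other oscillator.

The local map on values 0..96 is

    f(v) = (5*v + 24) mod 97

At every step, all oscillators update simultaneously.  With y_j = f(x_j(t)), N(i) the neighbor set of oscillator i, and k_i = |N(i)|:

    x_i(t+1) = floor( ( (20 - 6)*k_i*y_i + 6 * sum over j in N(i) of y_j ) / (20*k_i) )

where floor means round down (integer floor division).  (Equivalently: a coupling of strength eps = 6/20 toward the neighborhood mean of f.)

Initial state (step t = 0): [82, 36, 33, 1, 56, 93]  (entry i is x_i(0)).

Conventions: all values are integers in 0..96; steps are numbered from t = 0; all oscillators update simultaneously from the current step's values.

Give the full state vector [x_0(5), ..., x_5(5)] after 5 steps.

Answer: [61, 34, 75, 27, 75, 71]

Derivation:
t=0: [82, 36, 33, 1, 56, 93]
t=1: [41, 18, 70, 30, 19, 14]
t=2: [42, 30, 72, 68, 33, 79]
t=3: [49, 73, 83, 71, 83, 44]
t=4: [66, 19, 51, 75, 51, 50]
t=5: [61, 34, 75, 27, 75, 71]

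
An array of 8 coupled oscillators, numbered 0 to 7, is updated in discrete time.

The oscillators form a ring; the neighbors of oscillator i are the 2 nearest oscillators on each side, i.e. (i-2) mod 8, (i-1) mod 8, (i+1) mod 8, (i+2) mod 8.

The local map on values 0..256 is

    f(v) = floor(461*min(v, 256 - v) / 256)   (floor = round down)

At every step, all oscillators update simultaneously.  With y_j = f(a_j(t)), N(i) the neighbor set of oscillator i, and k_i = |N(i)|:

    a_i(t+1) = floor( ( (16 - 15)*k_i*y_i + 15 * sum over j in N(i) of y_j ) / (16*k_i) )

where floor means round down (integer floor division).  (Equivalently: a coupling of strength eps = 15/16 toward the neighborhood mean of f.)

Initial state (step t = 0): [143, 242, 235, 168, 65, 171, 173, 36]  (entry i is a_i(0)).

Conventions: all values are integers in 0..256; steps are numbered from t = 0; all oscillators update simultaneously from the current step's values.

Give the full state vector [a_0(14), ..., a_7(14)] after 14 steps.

Answer: [190, 190, 190, 190, 190, 190, 190, 190]

Derivation:
t=0: [143, 242, 235, 168, 65, 171, 173, 36]
t=1: [77, 109, 120, 87, 123, 123, 135, 128]
t=2: [209, 185, 180, 209, 203, 206, 203, 195]
t=3: [114, 104, 99, 110, 100, 95, 94, 99]
t=4: [179, 189, 191, 180, 179, 180, 182, 182]
t=5: [126, 130, 132, 128, 130, 135, 136, 131]
t=6: [222, 226, 226, 223, 221, 223, 223, 221]
t=7: [57, 58, 58, 57, 58, 60, 61, 58]
t=8: [105, 103, 103, 104, 105, 104, 104, 105]
t=9: [186, 187, 187, 186, 186, 187, 188, 187]
t=10: [123, 124, 125, 124, 124, 124, 124, 124]
t=11: [223, 223, 222, 223, 223, 223, 222, 222]
t=12: [60, 59, 59, 59, 59, 59, 59, 59]
t=13: [106, 106, 106, 106, 106, 106, 106, 106]
t=14: [190, 190, 190, 190, 190, 190, 190, 190]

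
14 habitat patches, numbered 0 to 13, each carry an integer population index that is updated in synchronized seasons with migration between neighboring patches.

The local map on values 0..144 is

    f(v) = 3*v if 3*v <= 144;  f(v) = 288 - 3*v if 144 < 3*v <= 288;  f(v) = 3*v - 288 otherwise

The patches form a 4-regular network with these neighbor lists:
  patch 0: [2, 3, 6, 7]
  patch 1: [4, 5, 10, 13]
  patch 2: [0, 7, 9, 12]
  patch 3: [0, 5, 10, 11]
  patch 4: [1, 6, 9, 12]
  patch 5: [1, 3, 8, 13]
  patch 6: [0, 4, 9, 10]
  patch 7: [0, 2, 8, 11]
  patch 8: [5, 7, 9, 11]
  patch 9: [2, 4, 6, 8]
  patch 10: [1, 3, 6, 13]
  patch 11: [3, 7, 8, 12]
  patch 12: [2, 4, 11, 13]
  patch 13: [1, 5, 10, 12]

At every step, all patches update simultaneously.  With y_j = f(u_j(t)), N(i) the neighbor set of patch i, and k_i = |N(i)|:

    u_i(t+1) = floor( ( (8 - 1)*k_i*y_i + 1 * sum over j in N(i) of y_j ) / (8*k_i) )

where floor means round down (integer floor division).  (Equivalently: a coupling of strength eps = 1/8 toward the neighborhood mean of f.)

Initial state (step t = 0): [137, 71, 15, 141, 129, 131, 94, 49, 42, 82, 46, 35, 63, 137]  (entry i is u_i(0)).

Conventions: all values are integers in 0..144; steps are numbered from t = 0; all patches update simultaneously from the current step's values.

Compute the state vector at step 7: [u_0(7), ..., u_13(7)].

Answer: [87, 10, 85, 20, 48, 43, 36, 46, 15, 47, 59, 26, 23, 12]

Derivation:
t=0: [137, 71, 15, 141, 129, 131, 94, 49, 42, 82, 46, 35, 63, 137]
t=1: [117, 80, 52, 132, 93, 106, 17, 135, 122, 45, 131, 107, 98, 120]
t=2: [67, 48, 125, 101, 15, 35, 54, 111, 78, 126, 100, 38, 12, 68]
t=3: [84, 133, 84, 23, 51, 101, 117, 50, 58, 88, 22, 104, 41, 82]
t=4: [41, 105, 41, 64, 128, 23, 63, 127, 106, 31, 66, 34, 115, 46]
t=5: [120, 35, 119, 96, 92, 69, 99, 93, 37, 92, 90, 97, 64, 128]
t=6: [65, 98, 66, 5, 17, 80, 11, 15, 100, 16, 22, 9, 89, 93]
t=7: [87, 10, 85, 20, 48, 43, 36, 46, 15, 47, 59, 26, 23, 12]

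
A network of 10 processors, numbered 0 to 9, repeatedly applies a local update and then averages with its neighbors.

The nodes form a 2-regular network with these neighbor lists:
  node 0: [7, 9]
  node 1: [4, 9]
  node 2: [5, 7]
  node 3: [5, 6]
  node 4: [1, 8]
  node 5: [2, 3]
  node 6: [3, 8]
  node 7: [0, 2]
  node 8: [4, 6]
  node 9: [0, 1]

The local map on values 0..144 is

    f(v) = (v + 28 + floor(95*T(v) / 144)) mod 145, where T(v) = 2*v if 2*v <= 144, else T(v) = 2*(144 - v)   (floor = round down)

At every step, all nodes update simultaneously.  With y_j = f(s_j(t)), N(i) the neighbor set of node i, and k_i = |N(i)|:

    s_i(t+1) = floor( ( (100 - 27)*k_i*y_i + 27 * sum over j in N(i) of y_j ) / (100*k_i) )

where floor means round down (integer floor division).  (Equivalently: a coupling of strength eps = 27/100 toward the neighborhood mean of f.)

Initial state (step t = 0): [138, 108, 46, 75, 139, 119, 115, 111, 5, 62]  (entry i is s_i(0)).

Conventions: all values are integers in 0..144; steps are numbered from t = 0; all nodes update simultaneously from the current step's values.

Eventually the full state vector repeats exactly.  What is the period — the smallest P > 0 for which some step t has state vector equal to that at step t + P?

Simulating step by step:
t=0: [138, 108, 46, 75, 139, 119, 115, 111, 5, 62]
t=1: [28, 35, 107, 45, 30, 49, 38, 48, 37, 27]
t=2: [98, 104, 65, 131, 100, 125, 117, 119, 111, 92]
t=3: [40, 39, 33, 31, 40, 32, 34, 34, 37, 42]
t=4: [118, 119, 104, 100, 118, 101, 106, 107, 113, 123]
t=5: [35, 34, 39, 40, 35, 40, 38, 37, 36, 33]
t=6: [108, 106, 117, 119, 108, 119, 115, 113, 111, 104]
t=7: [37, 38, 35, 34, 38, 34, 35, 36, 37, 38]
t=8: [113, 116, 108, 106, 115, 106, 109, 111, 112, 115]
t=9: [36, 35, 38, 38, 36, 38, 38, 37, 37, 35]
t=10: [111, 109, 115, 116, 111, 116, 115, 113, 113, 109]
t=11: [37, 37, 35, 35, 37, 35, 35, 36, 36, 37]
t=12: [112, 113, 109, 109, 112, 109, 109, 111, 111, 113]
t=13: [36, 36, 37, 38, 36, 38, 37, 37, 37, 36]
t=14: [111, 111, 113, 115, 111, 115, 113, 112, 112, 111]
t=15: [37, 37, 36, 36, 37, 36, 36, 36, 36, 37]
t=16: [112, 113, 111, 111, 112, 111, 111, 111, 111, 113]
t=17: [36, 36, 37, 37, 36, 37, 37, 37, 37, 36]
t=18: [111, 111, 113, 113, 111, 113, 113, 112, 112, 111]
t=19: [37, 37, 36, 36, 37, 36, 36, 36, 36, 37]

Answer: 4
Key observation: The state at step 15, [37, 37, 36, 36, 37, 36, 36, 36, 36, 37], reappears at step 19 — and no state repeats earlier — so the cycle the system enters has period 4.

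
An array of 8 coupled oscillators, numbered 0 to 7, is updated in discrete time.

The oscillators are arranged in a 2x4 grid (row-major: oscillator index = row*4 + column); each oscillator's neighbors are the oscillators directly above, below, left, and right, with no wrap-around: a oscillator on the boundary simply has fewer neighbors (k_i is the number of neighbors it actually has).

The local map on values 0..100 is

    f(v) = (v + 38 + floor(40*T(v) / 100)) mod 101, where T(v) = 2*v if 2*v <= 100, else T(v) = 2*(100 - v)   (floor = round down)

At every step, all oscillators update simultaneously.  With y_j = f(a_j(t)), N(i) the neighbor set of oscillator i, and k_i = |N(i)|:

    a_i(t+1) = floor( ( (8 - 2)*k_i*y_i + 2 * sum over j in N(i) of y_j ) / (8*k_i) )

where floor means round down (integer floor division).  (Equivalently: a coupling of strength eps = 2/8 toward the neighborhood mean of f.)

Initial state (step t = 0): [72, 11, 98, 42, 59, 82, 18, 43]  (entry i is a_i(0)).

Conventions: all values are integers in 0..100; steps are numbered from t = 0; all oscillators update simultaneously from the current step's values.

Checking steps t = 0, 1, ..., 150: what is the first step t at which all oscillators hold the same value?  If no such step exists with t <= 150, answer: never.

Simulating step by step:
t=0: [72, 11, 98, 42, 59, 82, 18, 43]  (not all equal)
t=1: [33, 51, 38, 15, 29, 37, 59, 20]  (not all equal)
t=2: [87, 29, 13, 58, 80, 14, 27, 67]  (not all equal)
t=3: [40, 80, 62, 32, 36, 64, 77, 36]  (not all equal)
t=4: [11, 30, 35, 75, 5, 27, 28, 16]  (not all equal)
t=5: [60, 80, 17, 32, 53, 83, 78, 64]  (not all equal)
t=6: [29, 35, 64, 83, 28, 32, 34, 37]  (not all equal)
t=7: [78, 17, 32, 28, 89, 86, 84, 18]  (not all equal)
t=8: [36, 64, 87, 86, 33, 36, 41, 67]  (not all equal)
t=9: [16, 24, 31, 33, 73, 12, 12, 28]  (not all equal)
t=10: [63, 78, 89, 95, 38, 58, 64, 85]  (not all equal)
t=11: [26, 31, 33, 35, 10, 26, 29, 33]  (not all equal)
t=12: [81, 91, 88, 24, 63, 82, 90, 84]  (not all equal)
t=13: [32, 34, 38, 69, 30, 33, 34, 39]  (not all equal)
t=14: [95, 90, 22, 24, 93, 96, 83, 21]  (not all equal)
t=15: [35, 38, 70, 79, 35, 35, 40, 70]  (not all equal)
t=16: [0, 6, 27, 31, 0, 1, 11, 28]  (not all equal)
t=17: [39, 49, 81, 91, 38, 41, 60, 84]  (not all equal)
t=18: [9, 22, 32, 34, 5, 12, 28, 32]  (not all equal)
t=19: [56, 75, 93, 98, 49, 61, 86, 94]  (not all equal)
t=20: [28, 31, 34, 35, 25, 29, 33, 35]  (not all equal)
t=21: [88, 92, 90, 12, 84, 90, 88, 12]  (not all equal)
t=22: [34, 34, 36, 56, 33, 34, 36, 55]  (not all equal)
t=23: [98, 90, 11, 24, 97, 90, 11, 24]  (not all equal)
t=24: [35, 36, 57, 78, 35, 36, 57, 78]  (not all equal)
t=25: [0, 3, 26, 31, 0, 3, 26, 31]  (not all equal)
t=26: [38, 46, 81, 91, 38, 46, 81, 91]  (not all equal)
t=27: [6, 19, 32, 34, 6, 19, 32, 34]  (not all equal)
t=28: [51, 71, 93, 98, 51, 71, 93, 98]  (not all equal)
t=29: [27, 31, 34, 35, 27, 31, 34, 35]  (not all equal)
t=30: [86, 92, 90, 12, 86, 92, 90, 12]  (not all equal)
t=31: [34, 34, 37, 56, 34, 34, 37, 56]  (not all equal)
t=32: [99, 91, 13, 24, 99, 91, 13, 24]  (not all equal)
t=33: [35, 37, 60, 78, 35, 37, 60, 78]  (not all equal)
t=34: [0, 4, 27, 31, 0, 4, 27, 31]  (not all equal)
t=35: [38, 47, 83, 92, 38, 47, 83, 92]  (not all equal)
t=36: [7, 20, 32, 34, 7, 20, 32, 34]  (not all equal)
t=37: [53, 73, 93, 98, 53, 73, 93, 98]  (not all equal)
t=38: [27, 31, 34, 35, 27, 31, 34, 35]  (not all equal)

Answer: never
Key observation: The state at step 29 reappears at step 38 — the system is in a cycle of period 9 from step 29 on.  No step 0..38 is synchronized, and the cycle repeats forever, so no step up to 150 (or ever) has all oscillators equal.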